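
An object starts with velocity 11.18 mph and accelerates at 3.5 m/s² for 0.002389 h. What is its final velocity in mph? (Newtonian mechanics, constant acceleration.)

v₀ = 11.18 mph × 0.44704 = 4.99791 m/s
t = 0.002389 h × 3600.0 = 8.6004 s
v = v₀ + a × t = 4.99791 + 3.5 × 8.6004 = 35.0993 m/s
v = 35.0993 m/s / 0.44704 = 78.51 mph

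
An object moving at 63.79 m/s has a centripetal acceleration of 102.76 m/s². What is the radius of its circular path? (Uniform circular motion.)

r = v²/a_c = 63.79²/102.76 = 39.6 m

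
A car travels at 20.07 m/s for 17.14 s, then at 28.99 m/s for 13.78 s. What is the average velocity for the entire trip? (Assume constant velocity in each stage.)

d₁ = v₁t₁ = 20.07 × 17.14 = 343.9998 m
d₂ = v₂t₂ = 28.99 × 13.78 = 399.4822 m
d_total = 743.482 m, t_total = 30.92 s
v_avg = d_total/t_total = 743.482/30.92 = 24.05 m/s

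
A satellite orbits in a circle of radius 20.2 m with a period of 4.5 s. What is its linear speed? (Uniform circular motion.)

v = 2πr/T = 2π×20.2/4.5 = 28.2 m/s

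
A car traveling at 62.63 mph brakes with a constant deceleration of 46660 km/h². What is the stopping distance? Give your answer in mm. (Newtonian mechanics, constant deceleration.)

v₀ = 62.63 mph × 0.44704 = 27.9981 m/s
a = 46660 km/h² × 7.716049382716049e-05 = 3.60031 m/s²
d = v₀² / (2a) = 27.9981² / (2 × 3.60031) = 783.894 / 7.20062 = 108.865 m
d = 108.865 m / 0.001 = 108900 mm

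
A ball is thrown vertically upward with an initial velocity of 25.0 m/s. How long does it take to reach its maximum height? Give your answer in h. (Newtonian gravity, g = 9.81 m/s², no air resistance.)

t_up = v₀ / g = 25.0 / 9.81 = 2.54842 s
t_up = 2.54842 s / 3600.0 = 0.0007079 h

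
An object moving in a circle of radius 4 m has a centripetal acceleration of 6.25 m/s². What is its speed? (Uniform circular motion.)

v = √(a_c × r) = √(6.25 × 4) = 5.0 m/s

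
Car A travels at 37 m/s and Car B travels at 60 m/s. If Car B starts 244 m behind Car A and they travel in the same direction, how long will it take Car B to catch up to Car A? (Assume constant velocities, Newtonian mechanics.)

Relative speed: v_rel = 60 - 37 = 23 m/s
Time to catch: t = d₀/v_rel = 244/23 = 10.61 s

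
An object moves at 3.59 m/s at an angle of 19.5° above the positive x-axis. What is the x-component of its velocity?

vₓ = v cos(θ) = 3.59 × cos(19.5°) = 3.38 m/s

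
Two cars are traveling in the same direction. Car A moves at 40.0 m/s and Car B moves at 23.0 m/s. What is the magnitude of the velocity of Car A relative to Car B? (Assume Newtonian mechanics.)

v_rel = |v_A - v_B| = |40.0 - 23.0| = 17.0 m/s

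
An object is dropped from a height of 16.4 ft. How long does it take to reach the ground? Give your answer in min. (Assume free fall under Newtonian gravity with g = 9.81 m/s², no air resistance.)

h = 16.4 ft × 0.3048 = 4.99872 m
t = √(2h/g) = √(2 × 4.99872 / 9.81) = 1.00951 s
t = 1.00951 s / 60.0 = 0.01683 min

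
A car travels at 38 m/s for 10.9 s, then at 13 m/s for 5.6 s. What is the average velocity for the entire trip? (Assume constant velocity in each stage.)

d₁ = v₁t₁ = 38 × 10.9 = 414.2 m
d₂ = v₂t₂ = 13 × 5.6 = 72.8 m
d_total = 487.0 m, t_total = 16.5 s
v_avg = d_total/t_total = 487.0/16.5 = 29.52 m/s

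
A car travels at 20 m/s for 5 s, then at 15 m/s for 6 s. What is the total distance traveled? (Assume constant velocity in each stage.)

d₁ = v₁t₁ = 20 × 5 = 100 m
d₂ = v₂t₂ = 15 × 6 = 90 m
d_total = 100 + 90 = 190 m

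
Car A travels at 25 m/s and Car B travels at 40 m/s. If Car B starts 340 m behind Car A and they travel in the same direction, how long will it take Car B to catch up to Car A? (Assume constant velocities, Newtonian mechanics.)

Relative speed: v_rel = 40 - 25 = 15 m/s
Time to catch: t = d₀/v_rel = 340/15 = 22.67 s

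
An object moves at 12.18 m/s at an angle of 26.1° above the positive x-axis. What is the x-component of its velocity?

vₓ = v cos(θ) = 12.18 × cos(26.1°) = 10.94 m/s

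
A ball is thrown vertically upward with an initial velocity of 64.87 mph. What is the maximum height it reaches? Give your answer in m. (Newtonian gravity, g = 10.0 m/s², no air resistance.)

v₀ = 64.87 mph × 0.44704 = 28.9995 m/s
h_max = v₀² / (2g) = 28.9995² / (2 × 10.0) = 840.971 / 20.0 = 42.05 m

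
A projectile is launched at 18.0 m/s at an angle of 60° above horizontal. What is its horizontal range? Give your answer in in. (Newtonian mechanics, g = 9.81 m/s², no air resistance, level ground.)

R = v₀² × sin(2θ) / g = 18.0² × sin(2 × 60°) / 9.81 = 324.0 × 0.866025 / 9.81 = 28.6027 m
R = 28.6027 m / 0.0254 = 1126 in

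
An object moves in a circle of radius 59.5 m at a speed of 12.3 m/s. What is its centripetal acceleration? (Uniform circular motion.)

a_c = v²/r = 12.3²/59.5 = 151.29/59.5 = 2.54 m/s²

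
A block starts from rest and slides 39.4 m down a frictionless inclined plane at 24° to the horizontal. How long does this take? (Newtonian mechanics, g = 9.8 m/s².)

a = g sin(θ) = 9.8 × sin(24°) = 3.986 m/s²
t = √(2d/a) = √(2 × 39.4 / 3.986) = 4.45 s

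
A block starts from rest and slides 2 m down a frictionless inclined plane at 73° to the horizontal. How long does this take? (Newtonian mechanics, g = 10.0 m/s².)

a = g sin(θ) = 10.0 × sin(73°) = 9.563 m/s²
t = √(2d/a) = √(2 × 2 / 9.563) = 0.65 s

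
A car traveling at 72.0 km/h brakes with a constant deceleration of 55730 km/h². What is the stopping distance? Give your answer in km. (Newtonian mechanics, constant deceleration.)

v₀ = 72.0 km/h × 0.2777777777777778 = 20.0 m/s
a = 55730 km/h² × 7.716049382716049e-05 = 4.30015 m/s²
d = v₀² / (2a) = 20.0² / (2 × 4.30015) = 400.0 / 8.6003 = 46.51 m
d = 46.51 m / 1000.0 = 0.04651 km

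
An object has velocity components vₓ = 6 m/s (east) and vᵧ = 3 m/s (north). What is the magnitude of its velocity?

|v| = √(vₓ² + vᵧ²) = √(6² + 3²) = √(45) = 6.71 m/s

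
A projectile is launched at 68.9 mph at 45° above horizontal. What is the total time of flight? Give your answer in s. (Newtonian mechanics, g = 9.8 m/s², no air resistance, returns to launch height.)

v₀ = 68.9 mph × 0.44704 = 30.8011 m/s
T = 2 × v₀ × sin(θ) / g = 2 × 30.8011 × sin(45°) / 9.8 = 2 × 30.8011 × 0.707107 / 9.8 = 4.445 s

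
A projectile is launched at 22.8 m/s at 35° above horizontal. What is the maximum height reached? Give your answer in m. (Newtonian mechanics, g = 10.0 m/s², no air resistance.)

H = v₀² × sin²(θ) / (2g) = 22.8² × sin(35°)² / (2 × 10.0) = 519.84 × 0.32899 / 20.0 = 8.551 m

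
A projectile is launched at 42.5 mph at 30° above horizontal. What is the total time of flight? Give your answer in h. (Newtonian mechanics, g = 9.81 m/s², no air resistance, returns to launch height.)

v₀ = 42.5 mph × 0.44704 = 18.9992 m/s
T = 2 × v₀ × sin(θ) / g = 2 × 18.9992 × sin(30°) / 9.81 = 2 × 18.9992 × 0.5 / 9.81 = 1.93672 s
T = 1.93672 s / 3600.0 = 0.000538 h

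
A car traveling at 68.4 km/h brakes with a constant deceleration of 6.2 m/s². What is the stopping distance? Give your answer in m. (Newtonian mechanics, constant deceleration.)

v₀ = 68.4 km/h × 0.2777777777777778 = 19.0 m/s
d = v₀² / (2a) = 19.0² / (2 × 6.2) = 361.0 / 12.4 = 29.11 m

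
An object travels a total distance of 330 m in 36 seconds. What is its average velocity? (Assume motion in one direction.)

v_avg = Δd / Δt = 330 / 36 = 9.17 m/s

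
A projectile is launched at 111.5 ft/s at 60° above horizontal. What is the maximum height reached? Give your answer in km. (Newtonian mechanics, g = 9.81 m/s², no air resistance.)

v₀ = 111.5 ft/s × 0.3048 = 33.9852 m/s
H = v₀² × sin²(θ) / (2g) = 33.9852² × sin(60°)² / (2 × 9.81) = 1154.99 × 0.75 / 19.62 = 44.151 m
H = 44.151 m / 1000.0 = 0.04415 km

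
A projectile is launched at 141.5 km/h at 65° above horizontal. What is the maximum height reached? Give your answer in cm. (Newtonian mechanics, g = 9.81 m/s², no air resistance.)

v₀ = 141.5 km/h × 0.2777777777777778 = 39.3056 m/s
H = v₀² × sin²(θ) / (2g) = 39.3056² × sin(65°)² / (2 × 9.81) = 1544.93 × 0.821394 / 19.62 = 64.6787 m
H = 64.6787 m / 0.01 = 6468 cm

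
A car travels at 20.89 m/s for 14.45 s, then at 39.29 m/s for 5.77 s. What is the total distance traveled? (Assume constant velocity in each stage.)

d₁ = v₁t₁ = 20.89 × 14.45 = 301.8605 m
d₂ = v₂t₂ = 39.29 × 5.77 = 226.7033 m
d_total = 301.8605 + 226.7033 = 528.56 m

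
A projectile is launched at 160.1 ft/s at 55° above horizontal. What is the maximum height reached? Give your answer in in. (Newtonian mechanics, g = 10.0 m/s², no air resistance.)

v₀ = 160.1 ft/s × 0.3048 = 48.7985 m/s
H = v₀² × sin²(θ) / (2g) = 48.7985² × sin(55°)² / (2 × 10.0) = 2381.29 × 0.67101 / 20.0 = 79.8935 m
H = 79.8935 m / 0.0254 = 3145 in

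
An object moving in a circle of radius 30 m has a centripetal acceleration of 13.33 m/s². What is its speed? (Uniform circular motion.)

v = √(a_c × r) = √(13.33 × 30) = 20.0 m/s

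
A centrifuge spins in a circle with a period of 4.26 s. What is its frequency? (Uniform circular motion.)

f = 1/T = 1/4.26 = 0.2347 Hz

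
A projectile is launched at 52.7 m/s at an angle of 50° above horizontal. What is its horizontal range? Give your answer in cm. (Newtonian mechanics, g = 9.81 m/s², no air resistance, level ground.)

R = v₀² × sin(2θ) / g = 52.7² × sin(2 × 50°) / 9.81 = 2777.29 × 0.984808 / 9.81 = 278.807 m
R = 278.807 m / 0.01 = 27880 cm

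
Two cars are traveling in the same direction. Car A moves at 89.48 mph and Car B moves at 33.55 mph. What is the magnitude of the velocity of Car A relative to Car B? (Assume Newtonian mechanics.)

v_rel = |v_A - v_B| = |89.48 - 33.55| = 55.93 mph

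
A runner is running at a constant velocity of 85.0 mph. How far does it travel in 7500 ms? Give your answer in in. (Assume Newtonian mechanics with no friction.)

v = 85.0 mph × 0.44704 = 37.9984 m/s
t = 7500 ms × 0.001 = 7.5 s
d = v × t = 37.9984 × 7.5 = 284.988 m
d = 284.988 m / 0.0254 = 11220 in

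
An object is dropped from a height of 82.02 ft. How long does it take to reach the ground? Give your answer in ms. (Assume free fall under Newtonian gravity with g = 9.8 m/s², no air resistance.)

h = 82.02 ft × 0.3048 = 24.9997 m
t = √(2h/g) = √(2 × 24.9997 / 9.8) = 2.25876 s
t = 2.25876 s / 0.001 = 2259 ms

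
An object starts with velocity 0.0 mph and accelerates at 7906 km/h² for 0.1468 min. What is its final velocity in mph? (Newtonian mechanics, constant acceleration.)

v₀ = 0.0 mph × 0.44704 = 0.0 m/s
a = 7906 km/h² × 7.716049382716049e-05 = 0.610031 m/s²
t = 0.1468 min × 60.0 = 8.808 s
v = v₀ + a × t = 0.0 + 0.610031 × 8.808 = 5.37315 m/s
v = 5.37315 m/s / 0.44704 = 12.02 mph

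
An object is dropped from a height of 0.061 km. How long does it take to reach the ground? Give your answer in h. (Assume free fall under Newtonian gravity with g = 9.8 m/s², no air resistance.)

h = 0.061 km × 1000.0 = 61.0 m
t = √(2h/g) = √(2 × 61.0 / 9.8) = 3.52831 s
t = 3.52831 s / 3600.0 = 0.0009801 h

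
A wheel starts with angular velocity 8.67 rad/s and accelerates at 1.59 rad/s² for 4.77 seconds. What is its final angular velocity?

ω = ω₀ + αt = 8.67 + 1.59 × 4.77 = 16.25 rad/s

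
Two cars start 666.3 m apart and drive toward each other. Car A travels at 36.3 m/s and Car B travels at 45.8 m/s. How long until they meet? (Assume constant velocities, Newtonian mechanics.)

Combined speed: v_combined = 36.3 + 45.8 = 82.1 m/s
Time to meet: t = d/v_combined = 666.3/82.1 = 8.12 s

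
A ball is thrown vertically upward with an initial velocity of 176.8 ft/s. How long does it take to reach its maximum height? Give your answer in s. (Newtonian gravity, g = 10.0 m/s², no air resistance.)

v₀ = 176.8 ft/s × 0.3048 = 53.8886 m/s
t_up = v₀ / g = 53.8886 / 10.0 = 5.389 s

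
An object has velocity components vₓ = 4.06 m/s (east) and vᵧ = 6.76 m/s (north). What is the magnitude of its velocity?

|v| = √(vₓ² + vᵧ²) = √(4.06² + 6.76²) = √(62.1812) = 7.89 m/s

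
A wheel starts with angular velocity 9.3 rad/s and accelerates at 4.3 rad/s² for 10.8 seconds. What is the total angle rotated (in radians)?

θ = ω₀t + ½αt² = 9.3×10.8 + ½×4.3×10.8² = 351.22 rad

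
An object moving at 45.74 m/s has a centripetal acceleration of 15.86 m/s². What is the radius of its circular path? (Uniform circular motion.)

r = v²/a_c = 45.74²/15.86 = 131.91 m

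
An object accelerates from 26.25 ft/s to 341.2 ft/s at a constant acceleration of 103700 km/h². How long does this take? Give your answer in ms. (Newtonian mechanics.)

v₀ = 26.25 ft/s × 0.3048 = 8.001 m/s
v = 341.2 ft/s × 0.3048 = 103.998 m/s
a = 103700 km/h² × 7.716049382716049e-05 = 8.00154 m/s²
t = (v - v₀) / a = (103.998 - 8.001) / 8.00154 = 11.9973 s
t = 11.9973 s / 0.001 = 12000 ms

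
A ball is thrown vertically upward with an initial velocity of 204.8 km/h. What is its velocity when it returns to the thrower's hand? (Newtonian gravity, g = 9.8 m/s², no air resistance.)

By conservation of energy (no air resistance), the ball returns to the throw height with the same speed as launch, but directed downward.
|v_ground| = v₀ = 204.8 km/h
v_ground = 204.8 km/h (downward)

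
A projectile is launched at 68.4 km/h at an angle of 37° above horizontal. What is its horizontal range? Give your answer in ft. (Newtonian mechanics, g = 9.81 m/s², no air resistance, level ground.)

v₀ = 68.4 km/h × 0.2777777777777778 = 19.0 m/s
R = v₀² × sin(2θ) / g = 19.0² × sin(2 × 37°) / 9.81 = 361.0 × 0.961262 / 9.81 = 35.3737 m
R = 35.3737 m / 0.3048 = 116.1 ft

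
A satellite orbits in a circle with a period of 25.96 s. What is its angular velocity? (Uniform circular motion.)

ω = 2π/T = 2π/25.96 = 0.242 rad/s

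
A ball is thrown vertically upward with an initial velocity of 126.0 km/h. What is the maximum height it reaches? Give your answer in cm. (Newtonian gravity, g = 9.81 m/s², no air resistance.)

v₀ = 126.0 km/h × 0.2777777777777778 = 35.0 m/s
h_max = v₀² / (2g) = 35.0² / (2 × 9.81) = 1225.0 / 19.62 = 62.4363 m
h_max = 62.4363 m / 0.01 = 6244 cm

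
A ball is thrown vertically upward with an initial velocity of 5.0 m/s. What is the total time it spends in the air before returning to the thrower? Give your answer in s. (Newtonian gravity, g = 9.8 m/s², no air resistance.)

t_total = 2 × v₀ / g = 2 × 5.0 / 9.8 = 1.02 s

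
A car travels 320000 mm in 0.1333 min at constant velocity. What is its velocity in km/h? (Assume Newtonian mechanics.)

d = 320000 mm × 0.001 = 320.0 m
t = 0.1333 min × 60.0 = 7.998 s
v = d / t = 320.0 / 7.998 = 40.01 m/s
v = 40.01 m/s / 0.2777777777777778 = 144.0 km/h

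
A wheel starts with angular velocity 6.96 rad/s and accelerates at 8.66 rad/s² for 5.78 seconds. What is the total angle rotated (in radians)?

θ = ω₀t + ½αt² = 6.96×5.78 + ½×8.66×5.78² = 184.89 rad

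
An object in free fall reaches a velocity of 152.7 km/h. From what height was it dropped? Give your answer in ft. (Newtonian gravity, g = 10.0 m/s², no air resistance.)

v = 152.7 km/h × 0.2777777777777778 = 42.4167 m/s
h = v² / (2g) = 42.4167² / (2 × 10.0) = 89.9588 m
h = 89.9588 m / 0.3048 = 295.1 ft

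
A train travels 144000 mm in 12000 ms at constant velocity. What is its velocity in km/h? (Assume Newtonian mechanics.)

d = 144000 mm × 0.001 = 144.0 m
t = 12000 ms × 0.001 = 12.0 s
v = d / t = 144.0 / 12.0 = 12.0 m/s
v = 12.0 m/s / 0.2777777777777778 = 43.2 km/h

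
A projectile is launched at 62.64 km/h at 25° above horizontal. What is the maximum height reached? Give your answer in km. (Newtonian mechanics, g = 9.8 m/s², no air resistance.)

v₀ = 62.64 km/h × 0.2777777777777778 = 17.4 m/s
H = v₀² × sin²(θ) / (2g) = 17.4² × sin(25°)² / (2 × 9.8) = 302.76 × 0.178606 / 19.6 = 2.75892 m
H = 2.75892 m / 1000.0 = 0.002759 km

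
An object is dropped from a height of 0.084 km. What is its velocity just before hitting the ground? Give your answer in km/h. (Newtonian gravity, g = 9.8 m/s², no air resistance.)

h = 0.084 km × 1000.0 = 84.0 m
v = √(2gh) = √(2 × 9.8 × 84.0) = 40.5759 m/s
v = 40.5759 m/s / 0.2777777777777778 = 146.1 km/h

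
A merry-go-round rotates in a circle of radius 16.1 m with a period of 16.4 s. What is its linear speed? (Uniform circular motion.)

v = 2πr/T = 2π×16.1/16.4 = 6.17 m/s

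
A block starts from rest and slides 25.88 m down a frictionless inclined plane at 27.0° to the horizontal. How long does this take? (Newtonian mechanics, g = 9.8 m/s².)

a = g sin(θ) = 9.8 × sin(27.0°) = 4.4491 m/s²
t = √(2d/a) = √(2 × 25.88 / 4.4491) = 3.41 s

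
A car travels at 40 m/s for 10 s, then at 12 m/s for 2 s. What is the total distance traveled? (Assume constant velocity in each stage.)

d₁ = v₁t₁ = 40 × 10 = 400 m
d₂ = v₂t₂ = 12 × 2 = 24 m
d_total = 400 + 24 = 424 m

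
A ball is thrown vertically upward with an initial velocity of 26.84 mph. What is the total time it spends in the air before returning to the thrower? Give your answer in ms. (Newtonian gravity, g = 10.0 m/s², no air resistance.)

v₀ = 26.84 mph × 0.44704 = 11.9986 m/s
t_total = 2 × v₀ / g = 2 × 11.9986 / 10.0 = 2.39972 s
t_total = 2.39972 s / 0.001 = 2400 ms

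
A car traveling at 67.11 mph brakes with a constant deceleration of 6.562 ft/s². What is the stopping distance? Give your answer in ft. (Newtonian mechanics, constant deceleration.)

v₀ = 67.11 mph × 0.44704 = 30.0009 m/s
a = 6.562 ft/s² × 0.3048 = 2.0001 m/s²
d = v₀² / (2a) = 30.0009² / (2 × 2.0001) = 900.054 / 4.0002 = 225.002 m
d = 225.002 m / 0.3048 = 738.2 ft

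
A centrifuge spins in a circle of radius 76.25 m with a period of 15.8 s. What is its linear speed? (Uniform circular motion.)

v = 2πr/T = 2π×76.25/15.8 = 30.32 m/s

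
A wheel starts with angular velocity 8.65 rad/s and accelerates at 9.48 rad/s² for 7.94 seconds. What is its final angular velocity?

ω = ω₀ + αt = 8.65 + 9.48 × 7.94 = 83.92 rad/s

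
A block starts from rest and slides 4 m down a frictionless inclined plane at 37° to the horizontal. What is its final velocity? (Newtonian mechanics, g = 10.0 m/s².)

a = g sin(θ) = 10.0 × sin(37°) = 6.0182 m/s²
v = √(2ad) = √(2 × 6.0182 × 4) = 6.94 m/s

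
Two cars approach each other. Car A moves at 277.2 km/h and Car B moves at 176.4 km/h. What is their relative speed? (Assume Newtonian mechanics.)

v_rel = v_A + v_B = 277.2 + 176.4 = 453.6 km/h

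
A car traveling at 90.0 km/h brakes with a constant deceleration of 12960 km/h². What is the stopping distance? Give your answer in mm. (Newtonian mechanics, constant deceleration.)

v₀ = 90.0 km/h × 0.2777777777777778 = 25.0 m/s
a = 12960 km/h² × 7.716049382716049e-05 = 1.0 m/s²
d = v₀² / (2a) = 25.0² / (2 × 1.0) = 625.0 / 2.0 = 312.5 m
d = 312.5 m / 0.001 = 312500 mm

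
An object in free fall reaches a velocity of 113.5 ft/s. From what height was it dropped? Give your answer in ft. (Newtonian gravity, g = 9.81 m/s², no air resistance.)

v = 113.5 ft/s × 0.3048 = 34.5948 m/s
h = v² / (2g) = 34.5948² / (2 × 9.81) = 60.999 m
h = 60.999 m / 0.3048 = 200.1 ft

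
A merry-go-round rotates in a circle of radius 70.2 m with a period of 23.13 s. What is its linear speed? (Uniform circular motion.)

v = 2πr/T = 2π×70.2/23.13 = 19.07 m/s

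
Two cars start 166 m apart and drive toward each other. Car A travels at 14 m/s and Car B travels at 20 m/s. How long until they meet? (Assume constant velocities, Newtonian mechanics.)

Combined speed: v_combined = 14 + 20 = 34 m/s
Time to meet: t = d/v_combined = 166/34 = 4.88 s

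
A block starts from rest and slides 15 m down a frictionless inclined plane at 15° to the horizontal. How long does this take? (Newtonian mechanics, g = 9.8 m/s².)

a = g sin(θ) = 9.8 × sin(15°) = 2.5364 m/s²
t = √(2d/a) = √(2 × 15 / 2.5364) = 3.44 s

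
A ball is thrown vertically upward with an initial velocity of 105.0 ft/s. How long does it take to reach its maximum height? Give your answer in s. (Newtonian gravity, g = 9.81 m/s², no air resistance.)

v₀ = 105.0 ft/s × 0.3048 = 32.004 m/s
t_up = v₀ / g = 32.004 / 9.81 = 3.262 s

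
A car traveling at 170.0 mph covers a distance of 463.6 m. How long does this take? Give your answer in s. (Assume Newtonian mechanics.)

v = 170.0 mph × 0.44704 = 75.9968 m/s
t = d / v = 463.6 / 75.9968 = 6.1 s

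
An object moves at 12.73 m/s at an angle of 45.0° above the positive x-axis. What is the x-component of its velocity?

vₓ = v cos(θ) = 12.73 × cos(45.0°) = 9.0 m/s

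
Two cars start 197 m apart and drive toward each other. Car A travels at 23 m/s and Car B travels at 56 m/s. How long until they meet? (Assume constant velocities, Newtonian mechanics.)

Combined speed: v_combined = 23 + 56 = 79 m/s
Time to meet: t = d/v_combined = 197/79 = 2.49 s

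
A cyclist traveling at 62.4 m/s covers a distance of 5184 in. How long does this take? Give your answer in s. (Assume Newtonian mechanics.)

d = 5184 in × 0.0254 = 131.674 m
t = d / v = 131.674 / 62.4 = 2.11 s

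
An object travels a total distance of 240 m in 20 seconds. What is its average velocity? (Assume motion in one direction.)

v_avg = Δd / Δt = 240 / 20 = 12.0 m/s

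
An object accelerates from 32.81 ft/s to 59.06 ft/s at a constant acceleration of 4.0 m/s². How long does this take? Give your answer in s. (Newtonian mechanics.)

v₀ = 32.81 ft/s × 0.3048 = 10.0005 m/s
v = 59.06 ft/s × 0.3048 = 18.0015 m/s
t = (v - v₀) / a = (18.0015 - 10.0005) / 4.0 = 2.0 s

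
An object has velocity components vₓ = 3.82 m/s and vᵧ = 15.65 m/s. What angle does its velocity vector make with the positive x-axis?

θ = arctan(vᵧ/vₓ) = arctan(15.65/3.82) = 76.28°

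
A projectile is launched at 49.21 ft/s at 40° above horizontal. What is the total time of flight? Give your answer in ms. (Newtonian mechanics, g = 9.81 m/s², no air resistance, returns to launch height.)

v₀ = 49.21 ft/s × 0.3048 = 14.9992 m/s
T = 2 × v₀ × sin(θ) / g = 2 × 14.9992 × sin(40°) / 9.81 = 2 × 14.9992 × 0.642788 / 9.81 = 1.96561 s
T = 1.96561 s / 0.001 = 1966 ms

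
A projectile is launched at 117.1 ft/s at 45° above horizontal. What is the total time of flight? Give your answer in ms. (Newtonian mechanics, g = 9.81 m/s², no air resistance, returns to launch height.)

v₀ = 117.1 ft/s × 0.3048 = 35.6921 m/s
T = 2 × v₀ × sin(θ) / g = 2 × 35.6921 × sin(45°) / 9.81 = 2 × 35.6921 × 0.707107 / 9.81 = 5.14539 s
T = 5.14539 s / 0.001 = 5145 ms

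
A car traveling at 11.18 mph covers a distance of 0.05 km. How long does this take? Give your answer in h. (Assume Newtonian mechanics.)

d = 0.05 km × 1000.0 = 50.0 m
v = 11.18 mph × 0.44704 = 4.99791 m/s
t = d / v = 50.0 / 4.99791 = 10.0042 s
t = 10.0042 s / 3600.0 = 0.002779 h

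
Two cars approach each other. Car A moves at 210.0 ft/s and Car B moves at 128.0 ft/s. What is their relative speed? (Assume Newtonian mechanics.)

v_rel = v_A + v_B = 210.0 + 128.0 = 338.0 ft/s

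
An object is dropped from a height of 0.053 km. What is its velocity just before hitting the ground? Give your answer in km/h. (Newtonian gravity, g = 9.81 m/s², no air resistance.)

h = 0.053 km × 1000.0 = 53.0 m
v = √(2gh) = √(2 × 9.81 × 53.0) = 32.2469 m/s
v = 32.2469 m/s / 0.2777777777777778 = 116.1 km/h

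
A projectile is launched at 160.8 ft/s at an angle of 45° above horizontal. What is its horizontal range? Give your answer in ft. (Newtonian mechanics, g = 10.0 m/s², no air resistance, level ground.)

v₀ = 160.8 ft/s × 0.3048 = 49.0118 m/s
R = v₀² × sin(2θ) / g = 49.0118² × sin(2 × 45°) / 10.0 = 2402.16 × 1.0 / 10.0 = 240.216 m
R = 240.216 m / 0.3048 = 788.1 ft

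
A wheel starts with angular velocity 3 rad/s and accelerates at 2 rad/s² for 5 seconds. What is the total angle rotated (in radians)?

θ = ω₀t + ½αt² = 3×5 + ½×2×5² = 40.0 rad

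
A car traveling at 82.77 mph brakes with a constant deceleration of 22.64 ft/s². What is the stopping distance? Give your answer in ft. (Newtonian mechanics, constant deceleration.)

v₀ = 82.77 mph × 0.44704 = 37.0015 m/s
a = 22.64 ft/s² × 0.3048 = 6.90067 m/s²
d = v₀² / (2a) = 37.0015² / (2 × 6.90067) = 1369.11 / 13.8013 = 99.2015 m
d = 99.2015 m / 0.3048 = 325.5 ft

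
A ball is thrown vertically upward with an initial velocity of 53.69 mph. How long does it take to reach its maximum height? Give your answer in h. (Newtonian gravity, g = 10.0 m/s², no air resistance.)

v₀ = 53.69 mph × 0.44704 = 24.0016 m/s
t_up = v₀ / g = 24.0016 / 10.0 = 2.40016 s
t_up = 2.40016 s / 3600.0 = 0.0006667 h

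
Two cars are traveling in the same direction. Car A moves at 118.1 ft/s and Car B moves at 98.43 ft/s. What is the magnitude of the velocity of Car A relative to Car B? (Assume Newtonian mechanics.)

v_rel = |v_A - v_B| = |118.1 - 98.43| = 19.67 ft/s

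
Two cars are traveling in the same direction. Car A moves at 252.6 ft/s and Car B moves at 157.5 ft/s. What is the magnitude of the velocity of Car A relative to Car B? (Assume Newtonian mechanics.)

v_rel = |v_A - v_B| = |252.6 - 157.5| = 95.1 ft/s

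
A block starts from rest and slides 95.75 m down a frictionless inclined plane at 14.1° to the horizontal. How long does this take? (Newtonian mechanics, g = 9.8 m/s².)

a = g sin(θ) = 9.8 × sin(14.1°) = 2.3874 m/s²
t = √(2d/a) = √(2 × 95.75 / 2.3874) = 8.96 s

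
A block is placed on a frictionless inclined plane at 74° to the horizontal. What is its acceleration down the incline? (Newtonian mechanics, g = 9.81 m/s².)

a = g sin(θ) = 9.81 × sin(74°) = 9.81 × 0.9613 = 9.43 m/s²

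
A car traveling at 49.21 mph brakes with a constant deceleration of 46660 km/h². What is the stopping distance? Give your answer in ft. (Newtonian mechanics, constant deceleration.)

v₀ = 49.21 mph × 0.44704 = 21.9988 m/s
a = 46660 km/h² × 7.716049382716049e-05 = 3.60031 m/s²
d = v₀² / (2a) = 21.9988² / (2 × 3.60031) = 483.947 / 7.20062 = 67.2091 m
d = 67.2091 m / 0.3048 = 220.5 ft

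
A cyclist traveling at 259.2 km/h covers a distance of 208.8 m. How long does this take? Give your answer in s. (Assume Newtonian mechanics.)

v = 259.2 km/h × 0.2777777777777778 = 72.0 m/s
t = d / v = 208.8 / 72.0 = 2.9 s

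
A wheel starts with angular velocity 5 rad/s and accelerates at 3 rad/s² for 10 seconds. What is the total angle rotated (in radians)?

θ = ω₀t + ½αt² = 5×10 + ½×3×10² = 200.0 rad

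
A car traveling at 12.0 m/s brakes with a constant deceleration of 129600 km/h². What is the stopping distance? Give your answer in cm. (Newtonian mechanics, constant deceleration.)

a = 129600 km/h² × 7.716049382716049e-05 = 10.0 m/s²
d = v₀² / (2a) = 12.0² / (2 × 10.0) = 144.0 / 20.0 = 7.2 m
d = 7.2 m / 0.01 = 720.0 cm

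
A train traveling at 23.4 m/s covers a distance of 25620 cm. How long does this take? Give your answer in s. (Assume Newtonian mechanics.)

d = 25620 cm × 0.01 = 256.2 m
t = d / v = 256.2 / 23.4 = 10.95 s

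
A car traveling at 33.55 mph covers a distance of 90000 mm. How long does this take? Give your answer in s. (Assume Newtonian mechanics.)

d = 90000 mm × 0.001 = 90.0 m
v = 33.55 mph × 0.44704 = 14.9982 m/s
t = d / v = 90.0 / 14.9982 = 6.001 s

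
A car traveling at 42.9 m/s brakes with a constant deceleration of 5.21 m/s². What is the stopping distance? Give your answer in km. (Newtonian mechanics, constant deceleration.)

d = v₀² / (2a) = 42.9² / (2 × 5.21) = 1840.41 / 10.42 = 176.623 m
d = 176.623 m / 1000.0 = 0.1766 km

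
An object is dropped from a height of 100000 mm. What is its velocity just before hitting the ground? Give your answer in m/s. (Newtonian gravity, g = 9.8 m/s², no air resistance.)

h = 100000 mm × 0.001 = 100.0 m
v = √(2gh) = √(2 × 9.8 × 100.0) = 44.27 m/s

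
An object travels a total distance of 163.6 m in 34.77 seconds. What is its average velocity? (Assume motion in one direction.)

v_avg = Δd / Δt = 163.6 / 34.77 = 4.71 m/s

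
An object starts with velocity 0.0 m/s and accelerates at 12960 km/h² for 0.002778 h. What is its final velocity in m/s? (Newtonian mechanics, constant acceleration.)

a = 12960 km/h² × 7.716049382716049e-05 = 1.0 m/s²
t = 0.002778 h × 3600.0 = 10.0008 s
v = v₀ + a × t = 0.0 + 1.0 × 10.0008 = 10.0 m/s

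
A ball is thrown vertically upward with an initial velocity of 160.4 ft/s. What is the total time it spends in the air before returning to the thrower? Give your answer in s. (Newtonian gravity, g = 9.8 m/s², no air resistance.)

v₀ = 160.4 ft/s × 0.3048 = 48.8899 m/s
t_total = 2 × v₀ / g = 2 × 48.8899 / 9.8 = 9.978 s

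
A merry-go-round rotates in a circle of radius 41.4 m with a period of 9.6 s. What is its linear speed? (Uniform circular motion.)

v = 2πr/T = 2π×41.4/9.6 = 27.1 m/s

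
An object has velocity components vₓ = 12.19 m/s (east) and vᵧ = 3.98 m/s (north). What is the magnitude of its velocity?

|v| = √(vₓ² + vᵧ²) = √(12.19² + 3.98²) = √(164.4365) = 12.82 m/s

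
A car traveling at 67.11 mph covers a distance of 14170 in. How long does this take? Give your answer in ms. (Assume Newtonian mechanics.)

d = 14170 in × 0.0254 = 359.918 m
v = 67.11 mph × 0.44704 = 30.0009 m/s
t = d / v = 359.918 / 30.0009 = 11.9969 s
t = 11.9969 s / 0.001 = 12000 ms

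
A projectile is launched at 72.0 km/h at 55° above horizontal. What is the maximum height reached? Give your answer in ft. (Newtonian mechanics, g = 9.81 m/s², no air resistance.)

v₀ = 72.0 km/h × 0.2777777777777778 = 20.0 m/s
H = v₀² × sin²(θ) / (2g) = 20.0² × sin(55°)² / (2 × 9.81) = 400.0 × 0.67101 / 19.62 = 13.6801 m
H = 13.6801 m / 0.3048 = 44.88 ft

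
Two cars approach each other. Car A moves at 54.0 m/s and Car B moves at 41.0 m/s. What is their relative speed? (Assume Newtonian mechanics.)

v_rel = v_A + v_B = 54.0 + 41.0 = 95.0 m/s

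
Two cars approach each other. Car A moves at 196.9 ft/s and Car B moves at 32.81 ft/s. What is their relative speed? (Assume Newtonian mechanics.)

v_rel = v_A + v_B = 196.9 + 32.81 = 229.71 ft/s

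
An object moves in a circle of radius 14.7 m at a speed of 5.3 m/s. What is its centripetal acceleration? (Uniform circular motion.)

a_c = v²/r = 5.3²/14.7 = 28.09/14.7 = 1.91 m/s²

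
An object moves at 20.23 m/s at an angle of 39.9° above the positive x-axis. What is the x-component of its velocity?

vₓ = v cos(θ) = 20.23 × cos(39.9°) = 15.52 m/s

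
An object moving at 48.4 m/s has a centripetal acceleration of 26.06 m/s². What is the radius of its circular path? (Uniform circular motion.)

r = v²/a_c = 48.4²/26.06 = 89.89 m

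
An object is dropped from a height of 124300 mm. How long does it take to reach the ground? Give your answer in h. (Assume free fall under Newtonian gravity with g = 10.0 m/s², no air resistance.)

h = 124300 mm × 0.001 = 124.3 m
t = √(2h/g) = √(2 × 124.3 / 10.0) = 4.98598 s
t = 4.98598 s / 3600.0 = 0.001385 h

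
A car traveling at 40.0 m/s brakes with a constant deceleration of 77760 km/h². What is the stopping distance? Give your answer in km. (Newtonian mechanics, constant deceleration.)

a = 77760 km/h² × 7.716049382716049e-05 = 6.0 m/s²
d = v₀² / (2a) = 40.0² / (2 × 6.0) = 1600.0 / 12.0 = 133.333 m
d = 133.333 m / 1000.0 = 0.1333 km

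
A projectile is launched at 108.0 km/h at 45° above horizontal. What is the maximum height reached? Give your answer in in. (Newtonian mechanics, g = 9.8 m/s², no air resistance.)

v₀ = 108.0 km/h × 0.2777777777777778 = 30.0 m/s
H = v₀² × sin²(θ) / (2g) = 30.0² × sin(45°)² / (2 × 9.8) = 900.0 × 0.5 / 19.6 = 22.9592 m
H = 22.9592 m / 0.0254 = 903.9 in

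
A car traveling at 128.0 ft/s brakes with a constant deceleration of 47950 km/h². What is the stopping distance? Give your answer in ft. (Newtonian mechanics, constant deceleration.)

v₀ = 128.0 ft/s × 0.3048 = 39.0144 m/s
a = 47950 km/h² × 7.716049382716049e-05 = 3.69985 m/s²
d = v₀² / (2a) = 39.0144² / (2 × 3.69985) = 1522.12 / 7.3997 = 205.7 m
d = 205.7 m / 0.3048 = 674.9 ft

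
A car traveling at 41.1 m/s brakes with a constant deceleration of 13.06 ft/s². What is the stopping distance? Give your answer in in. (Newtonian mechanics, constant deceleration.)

a = 13.06 ft/s² × 0.3048 = 3.98069 m/s²
d = v₀² / (2a) = 41.1² / (2 × 3.98069) = 1689.21 / 7.96138 = 212.176 m
d = 212.176 m / 0.0254 = 8353 in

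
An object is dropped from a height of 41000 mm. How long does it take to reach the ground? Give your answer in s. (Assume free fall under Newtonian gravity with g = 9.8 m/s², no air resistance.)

h = 41000 mm × 0.001 = 41.0 m
t = √(2h/g) = √(2 × 41.0 / 9.8) = 2.893 s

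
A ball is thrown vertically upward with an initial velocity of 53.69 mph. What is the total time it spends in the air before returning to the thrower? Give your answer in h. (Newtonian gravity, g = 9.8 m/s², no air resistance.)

v₀ = 53.69 mph × 0.44704 = 24.0016 m/s
t_total = 2 × v₀ / g = 2 × 24.0016 / 9.8 = 4.89829 s
t_total = 4.89829 s / 3600.0 = 0.001361 h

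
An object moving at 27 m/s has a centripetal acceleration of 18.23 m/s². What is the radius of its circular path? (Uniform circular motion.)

r = v²/a_c = 27²/18.23 = 39.99 m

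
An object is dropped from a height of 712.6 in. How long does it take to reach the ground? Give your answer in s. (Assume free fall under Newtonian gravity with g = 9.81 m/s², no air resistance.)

h = 712.6 in × 0.0254 = 18.1 m
t = √(2h/g) = √(2 × 18.1 / 9.81) = 1.921 s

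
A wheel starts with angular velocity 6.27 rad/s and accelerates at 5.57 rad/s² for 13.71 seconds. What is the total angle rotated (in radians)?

θ = ω₀t + ½αt² = 6.27×13.71 + ½×5.57×13.71² = 609.44 rad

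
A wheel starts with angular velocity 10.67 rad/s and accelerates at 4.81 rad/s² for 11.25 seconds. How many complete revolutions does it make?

θ = ω₀t + ½αt² = 10.67×11.25 + ½×4.81×11.25² = 424.4203125 rad
Total revolutions = θ/(2π) = 424.4203125/(2π) = 67.55
Complete revolutions = ⌊67.55⌋ = 67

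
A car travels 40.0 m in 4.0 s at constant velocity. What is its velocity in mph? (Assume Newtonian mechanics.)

v = d / t = 40.0 / 4.0 = 10.0 m/s
v = 10.0 m/s / 0.44704 = 22.37 mph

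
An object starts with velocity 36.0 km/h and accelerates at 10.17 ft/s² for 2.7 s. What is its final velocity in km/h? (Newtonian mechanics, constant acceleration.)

v₀ = 36.0 km/h × 0.2777777777777778 = 10.0 m/s
a = 10.17 ft/s² × 0.3048 = 3.09982 m/s²
v = v₀ + a × t = 10.0 + 3.09982 × 2.7 = 18.3695 m/s
v = 18.3695 m/s / 0.2777777777777778 = 66.13 km/h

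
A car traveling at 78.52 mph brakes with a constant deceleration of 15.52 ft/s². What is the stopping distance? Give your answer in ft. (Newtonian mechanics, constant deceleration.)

v₀ = 78.52 mph × 0.44704 = 35.1016 m/s
a = 15.52 ft/s² × 0.3048 = 4.7305 m/s²
d = v₀² / (2a) = 35.1016² / (2 × 4.7305) = 1232.12 / 9.461 = 130.231 m
d = 130.231 m / 0.3048 = 427.3 ft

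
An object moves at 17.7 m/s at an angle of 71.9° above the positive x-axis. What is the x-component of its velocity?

vₓ = v cos(θ) = 17.7 × cos(71.9°) = 5.5 m/s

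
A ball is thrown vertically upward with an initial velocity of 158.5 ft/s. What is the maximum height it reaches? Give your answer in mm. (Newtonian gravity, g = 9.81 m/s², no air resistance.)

v₀ = 158.5 ft/s × 0.3048 = 48.3108 m/s
h_max = v₀² / (2g) = 48.3108² / (2 × 9.81) = 2333.93 / 19.62 = 118.957 m
h_max = 118.957 m / 0.001 = 119000 mm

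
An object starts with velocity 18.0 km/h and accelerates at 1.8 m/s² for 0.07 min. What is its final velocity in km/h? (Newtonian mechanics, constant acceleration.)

v₀ = 18.0 km/h × 0.2777777777777778 = 5.0 m/s
t = 0.07 min × 60.0 = 4.2 s
v = v₀ + a × t = 5.0 + 1.8 × 4.2 = 12.56 m/s
v = 12.56 m/s / 0.2777777777777778 = 45.22 km/h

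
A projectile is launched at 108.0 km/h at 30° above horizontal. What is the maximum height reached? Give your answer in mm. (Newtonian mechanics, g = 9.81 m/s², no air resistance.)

v₀ = 108.0 km/h × 0.2777777777777778 = 30.0 m/s
H = v₀² × sin²(θ) / (2g) = 30.0² × sin(30°)² / (2 × 9.81) = 900.0 × 0.25 / 19.62 = 11.4679 m
H = 11.4679 m / 0.001 = 11470 mm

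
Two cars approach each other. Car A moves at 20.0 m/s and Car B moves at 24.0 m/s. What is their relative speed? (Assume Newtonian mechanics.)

v_rel = v_A + v_B = 20.0 + 24.0 = 44.0 m/s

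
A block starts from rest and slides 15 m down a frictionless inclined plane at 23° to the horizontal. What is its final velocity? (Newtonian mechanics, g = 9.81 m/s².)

a = g sin(θ) = 9.81 × sin(23°) = 3.8331 m/s²
v = √(2ad) = √(2 × 3.8331 × 15) = 10.72 m/s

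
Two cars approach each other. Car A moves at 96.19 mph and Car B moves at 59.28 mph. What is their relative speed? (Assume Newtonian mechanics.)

v_rel = v_A + v_B = 96.19 + 59.28 = 155.47 mph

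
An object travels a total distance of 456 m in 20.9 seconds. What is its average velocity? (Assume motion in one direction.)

v_avg = Δd / Δt = 456 / 20.9 = 21.82 m/s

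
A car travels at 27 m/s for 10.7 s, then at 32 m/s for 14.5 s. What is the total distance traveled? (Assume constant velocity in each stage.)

d₁ = v₁t₁ = 27 × 10.7 = 288.9 m
d₂ = v₂t₂ = 32 × 14.5 = 464.0 m
d_total = 288.9 + 464.0 = 752.9 m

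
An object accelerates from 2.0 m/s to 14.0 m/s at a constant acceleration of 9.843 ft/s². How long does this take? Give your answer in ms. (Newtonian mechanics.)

a = 9.843 ft/s² × 0.3048 = 3.00015 m/s²
t = (v - v₀) / a = (14.0 - 2.0) / 3.00015 = 3.9998 s
t = 3.9998 s / 0.001 = 4000 ms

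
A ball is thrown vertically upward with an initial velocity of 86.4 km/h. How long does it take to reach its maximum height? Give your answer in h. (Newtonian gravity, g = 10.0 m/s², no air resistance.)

v₀ = 86.4 km/h × 0.2777777777777778 = 24.0 m/s
t_up = v₀ / g = 24.0 / 10.0 = 2.4 s
t_up = 2.4 s / 3600.0 = 0.0006667 h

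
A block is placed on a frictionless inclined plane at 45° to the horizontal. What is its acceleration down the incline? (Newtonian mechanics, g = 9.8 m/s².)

a = g sin(θ) = 9.8 × sin(45°) = 9.8 × 0.7071 = 6.93 m/s²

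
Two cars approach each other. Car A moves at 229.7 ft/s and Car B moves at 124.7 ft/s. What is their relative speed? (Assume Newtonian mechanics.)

v_rel = v_A + v_B = 229.7 + 124.7 = 354.4 ft/s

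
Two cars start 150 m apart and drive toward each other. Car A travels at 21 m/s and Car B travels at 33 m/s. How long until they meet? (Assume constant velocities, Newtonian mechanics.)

Combined speed: v_combined = 21 + 33 = 54 m/s
Time to meet: t = d/v_combined = 150/54 = 2.78 s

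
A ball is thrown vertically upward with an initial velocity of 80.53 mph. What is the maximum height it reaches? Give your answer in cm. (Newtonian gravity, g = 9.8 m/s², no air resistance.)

v₀ = 80.53 mph × 0.44704 = 36.0001 m/s
h_max = v₀² / (2g) = 36.0001² / (2 × 9.8) = 1296.01 / 19.6 = 66.123 m
h_max = 66.123 m / 0.01 = 6612 cm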